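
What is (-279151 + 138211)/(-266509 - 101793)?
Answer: 70470/184151 ≈ 0.38268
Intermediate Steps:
(-279151 + 138211)/(-266509 - 101793) = -140940/(-368302) = -140940*(-1/368302) = 70470/184151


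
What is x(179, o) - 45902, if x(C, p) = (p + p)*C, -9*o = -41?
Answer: -398440/9 ≈ -44271.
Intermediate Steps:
o = 41/9 (o = -1/9*(-41) = 41/9 ≈ 4.5556)
x(C, p) = 2*C*p (x(C, p) = (2*p)*C = 2*C*p)
x(179, o) - 45902 = 2*179*(41/9) - 45902 = 14678/9 - 45902 = -398440/9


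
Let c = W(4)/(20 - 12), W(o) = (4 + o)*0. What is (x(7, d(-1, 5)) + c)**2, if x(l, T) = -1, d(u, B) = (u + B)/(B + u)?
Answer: 1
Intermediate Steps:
W(o) = 0
d(u, B) = 1 (d(u, B) = (B + u)/(B + u) = 1)
c = 0 (c = 0/(20 - 12) = 0/8 = 0*(1/8) = 0)
(x(7, d(-1, 5)) + c)**2 = (-1 + 0)**2 = (-1)**2 = 1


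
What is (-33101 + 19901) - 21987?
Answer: -35187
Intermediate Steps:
(-33101 + 19901) - 21987 = -13200 - 21987 = -35187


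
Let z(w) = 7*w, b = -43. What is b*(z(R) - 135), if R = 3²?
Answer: 3096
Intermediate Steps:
R = 9
b*(z(R) - 135) = -43*(7*9 - 135) = -43*(63 - 135) = -43*(-72) = 3096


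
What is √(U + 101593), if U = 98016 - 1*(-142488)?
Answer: √342097 ≈ 584.89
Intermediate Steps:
U = 240504 (U = 98016 + 142488 = 240504)
√(U + 101593) = √(240504 + 101593) = √342097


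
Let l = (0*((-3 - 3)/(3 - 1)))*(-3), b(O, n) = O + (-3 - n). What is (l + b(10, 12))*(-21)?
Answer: 105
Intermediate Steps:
b(O, n) = -3 + O - n
l = 0 (l = (0*(-6/2))*(-3) = (0*(-6*½))*(-3) = (0*(-3))*(-3) = 0*(-3) = 0)
(l + b(10, 12))*(-21) = (0 + (-3 + 10 - 1*12))*(-21) = (0 + (-3 + 10 - 12))*(-21) = (0 - 5)*(-21) = -5*(-21) = 105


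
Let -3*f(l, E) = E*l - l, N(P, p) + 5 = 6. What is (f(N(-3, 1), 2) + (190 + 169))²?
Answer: 1157776/9 ≈ 1.2864e+5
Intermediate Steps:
N(P, p) = 1 (N(P, p) = -5 + 6 = 1)
f(l, E) = l/3 - E*l/3 (f(l, E) = -(E*l - l)/3 = -(-l + E*l)/3 = l/3 - E*l/3)
(f(N(-3, 1), 2) + (190 + 169))² = ((⅓)*1*(1 - 1*2) + (190 + 169))² = ((⅓)*1*(1 - 2) + 359)² = ((⅓)*1*(-1) + 359)² = (-⅓ + 359)² = (1076/3)² = 1157776/9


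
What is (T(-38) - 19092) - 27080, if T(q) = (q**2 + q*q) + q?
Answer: -43322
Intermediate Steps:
T(q) = q + 2*q**2 (T(q) = (q**2 + q**2) + q = 2*q**2 + q = q + 2*q**2)
(T(-38) - 19092) - 27080 = (-38*(1 + 2*(-38)) - 19092) - 27080 = (-38*(1 - 76) - 19092) - 27080 = (-38*(-75) - 19092) - 27080 = (2850 - 19092) - 27080 = -16242 - 27080 = -43322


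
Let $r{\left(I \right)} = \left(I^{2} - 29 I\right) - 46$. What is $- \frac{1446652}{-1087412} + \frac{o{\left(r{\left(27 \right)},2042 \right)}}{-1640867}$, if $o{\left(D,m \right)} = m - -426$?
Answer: $\frac{592769948617}{446074616551} \approx 1.3289$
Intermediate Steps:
$r{\left(I \right)} = -46 + I^{2} - 29 I$
$o{\left(D,m \right)} = 426 + m$ ($o{\left(D,m \right)} = m + 426 = 426 + m$)
$- \frac{1446652}{-1087412} + \frac{o{\left(r{\left(27 \right)},2042 \right)}}{-1640867} = - \frac{1446652}{-1087412} + \frac{426 + 2042}{-1640867} = \left(-1446652\right) \left(- \frac{1}{1087412}\right) + 2468 \left(- \frac{1}{1640867}\right) = \frac{361663}{271853} - \frac{2468}{1640867} = \frac{592769948617}{446074616551}$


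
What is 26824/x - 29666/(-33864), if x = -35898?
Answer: 13048511/101304156 ≈ 0.12881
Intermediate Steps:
26824/x - 29666/(-33864) = 26824/(-35898) - 29666/(-33864) = 26824*(-1/35898) - 29666*(-1/33864) = -13412/17949 + 14833/16932 = 13048511/101304156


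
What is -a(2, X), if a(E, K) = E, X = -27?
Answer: -2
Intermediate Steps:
-a(2, X) = -1*2 = -2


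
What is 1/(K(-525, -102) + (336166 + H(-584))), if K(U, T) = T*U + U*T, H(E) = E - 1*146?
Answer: 1/442536 ≈ 2.2597e-6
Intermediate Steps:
H(E) = -146 + E (H(E) = E - 146 = -146 + E)
K(U, T) = 2*T*U (K(U, T) = T*U + T*U = 2*T*U)
1/(K(-525, -102) + (336166 + H(-584))) = 1/(2*(-102)*(-525) + (336166 + (-146 - 584))) = 1/(107100 + (336166 - 730)) = 1/(107100 + 335436) = 1/442536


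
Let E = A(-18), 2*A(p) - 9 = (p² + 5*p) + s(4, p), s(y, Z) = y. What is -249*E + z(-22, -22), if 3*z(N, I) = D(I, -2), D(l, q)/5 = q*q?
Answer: -184469/6 ≈ -30745.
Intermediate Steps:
D(l, q) = 5*q² (D(l, q) = 5*(q*q) = 5*q²)
z(N, I) = 20/3 (z(N, I) = (5*(-2)²)/3 = (5*4)/3 = (⅓)*20 = 20/3)
A(p) = 13/2 + p²/2 + 5*p/2 (A(p) = 9/2 + ((p² + 5*p) + 4)/2 = 9/2 + (4 + p² + 5*p)/2 = 9/2 + (2 + p²/2 + 5*p/2) = 13/2 + p²/2 + 5*p/2)
E = 247/2 (E = 13/2 + (½)*(-18)² + (5/2)*(-18) = 13/2 + (½)*324 - 45 = 13/2 + 162 - 45 = 247/2 ≈ 123.50)
-249*E + z(-22, -22) = -249*247/2 + 20/3 = -61503/2 + 20/3 = -184469/6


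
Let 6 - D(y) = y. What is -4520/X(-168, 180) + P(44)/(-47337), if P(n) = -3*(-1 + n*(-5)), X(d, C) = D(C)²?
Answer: -19503019/119431251 ≈ -0.16330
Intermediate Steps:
D(y) = 6 - y
X(d, C) = (6 - C)²
P(n) = 3 + 15*n (P(n) = -3*(-1 - 5*n) = 3 + 15*n)
-4520/X(-168, 180) + P(44)/(-47337) = -4520/(-6 + 180)² + (3 + 15*44)/(-47337) = -4520/(174²) + (3 + 660)*(-1/47337) = -4520/30276 + 663*(-1/47337) = -4520*1/30276 - 221/15779 = -1130/7569 - 221/15779 = -19503019/119431251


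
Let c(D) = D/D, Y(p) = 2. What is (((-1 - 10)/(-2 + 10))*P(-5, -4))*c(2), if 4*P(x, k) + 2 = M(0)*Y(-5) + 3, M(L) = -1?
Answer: 11/32 ≈ 0.34375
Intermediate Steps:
c(D) = 1
P(x, k) = -¼ (P(x, k) = -½ + (-1*2 + 3)/4 = -½ + (-2 + 3)/4 = -½ + (¼)*1 = -½ + ¼ = -¼)
(((-1 - 10)/(-2 + 10))*P(-5, -4))*c(2) = (((-1 - 10)/(-2 + 10))*(-¼))*1 = (-11/8*(-¼))*1 = (-11*⅛*(-¼))*1 = -11/8*(-¼)*1 = (11/32)*1 = 11/32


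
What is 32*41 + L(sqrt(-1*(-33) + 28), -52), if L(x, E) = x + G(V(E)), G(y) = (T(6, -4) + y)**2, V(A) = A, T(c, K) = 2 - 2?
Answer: 4016 + sqrt(61) ≈ 4023.8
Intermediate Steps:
T(c, K) = 0
G(y) = y**2 (G(y) = (0 + y)**2 = y**2)
L(x, E) = x + E**2
32*41 + L(sqrt(-1*(-33) + 28), -52) = 32*41 + (sqrt(-1*(-33) + 28) + (-52)**2) = 1312 + (sqrt(33 + 28) + 2704) = 1312 + (sqrt(61) + 2704) = 1312 + (2704 + sqrt(61)) = 4016 + sqrt(61)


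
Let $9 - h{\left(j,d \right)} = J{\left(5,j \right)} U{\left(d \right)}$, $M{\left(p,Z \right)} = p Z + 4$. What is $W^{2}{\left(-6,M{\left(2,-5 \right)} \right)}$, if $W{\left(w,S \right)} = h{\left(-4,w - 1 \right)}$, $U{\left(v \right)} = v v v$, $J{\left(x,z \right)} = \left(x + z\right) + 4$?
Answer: $2972176$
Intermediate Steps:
$J{\left(x,z \right)} = 4 + x + z$
$U{\left(v \right)} = v^{3}$ ($U{\left(v \right)} = v^{2} v = v^{3}$)
$M{\left(p,Z \right)} = 4 + Z p$ ($M{\left(p,Z \right)} = Z p + 4 = 4 + Z p$)
$h{\left(j,d \right)} = 9 - d^{3} \left(9 + j\right)$ ($h{\left(j,d \right)} = 9 - \left(4 + 5 + j\right) d^{3} = 9 - \left(9 + j\right) d^{3} = 9 - d^{3} \left(9 + j\right)$)
$W{\left(w,S \right)} = 9 - 5 \left(-1 + w\right)^{3}$ ($W{\left(w,S \right)} = 9 - \left(w - 1\right)^{3} \left(9 - 4\right) = 9 - \left(w - 1\right)^{3} \cdot 5 = 9 - \left(-1 + w\right)^{3} \cdot 5 = 9 - 5 \left(-1 + w\right)^{3}$)
$W^{2}{\left(-6,M{\left(2,-5 \right)} \right)} = \left(9 - 5 \left(-1 - 6\right)^{3}\right)^{2} = \left(9 - 5 \left(-7\right)^{3}\right)^{2} = \left(9 - -1715\right)^{2} = \left(9 + 1715\right)^{2} = 1724^{2} = 2972176$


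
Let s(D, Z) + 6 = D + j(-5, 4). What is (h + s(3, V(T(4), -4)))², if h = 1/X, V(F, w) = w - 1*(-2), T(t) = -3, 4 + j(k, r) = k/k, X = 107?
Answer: 410881/11449 ≈ 35.888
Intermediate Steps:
j(k, r) = -3 (j(k, r) = -4 + k/k = -4 + 1 = -3)
V(F, w) = 2 + w (V(F, w) = w + 2 = 2 + w)
s(D, Z) = -9 + D (s(D, Z) = -6 + (D - 3) = -6 + (-3 + D) = -9 + D)
h = 1/107 ≈ 0.0093458
(h + s(3, V(T(4), -4)))² = (1/107 + (-9 + 3))² = (1/107 - 6)² = (-641/107)² = 410881/11449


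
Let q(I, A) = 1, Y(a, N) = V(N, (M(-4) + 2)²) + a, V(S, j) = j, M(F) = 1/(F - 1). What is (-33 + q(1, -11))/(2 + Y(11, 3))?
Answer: -400/203 ≈ -1.9704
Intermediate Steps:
M(F) = 1/(-1 + F)
Y(a, N) = 81/25 + a (Y(a, N) = (1/(-1 - 4) + 2)² + a = (1/(-5) + 2)² + a = (-⅕ + 2)² + a = (9/5)² + a = 81/25 + a)
(-33 + q(1, -11))/(2 + Y(11, 3)) = (-33 + 1)/(2 + (81/25 + 11)) = -32/(2 + 356/25) = -32/406/25 = -32*25/406 = -400/203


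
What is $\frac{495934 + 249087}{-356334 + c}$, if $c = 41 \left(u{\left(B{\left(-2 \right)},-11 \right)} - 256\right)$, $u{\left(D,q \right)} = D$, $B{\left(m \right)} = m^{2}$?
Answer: $- \frac{745021}{366666} \approx -2.0319$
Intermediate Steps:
$c = -10332$ ($c = 41 \left(\left(-2\right)^{2} - 256\right) = 41 \left(4 - 256\right) = 41 \left(-252\right) = -10332$)
$\frac{495934 + 249087}{-356334 + c} = \frac{495934 + 249087}{-356334 - 10332} = \frac{745021}{-366666} = 745021 \left(- \frac{1}{366666}\right) = - \frac{745021}{366666}$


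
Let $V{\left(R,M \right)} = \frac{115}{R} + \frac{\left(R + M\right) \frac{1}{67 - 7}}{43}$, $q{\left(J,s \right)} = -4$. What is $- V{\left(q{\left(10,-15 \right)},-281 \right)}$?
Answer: $\frac{1241}{43} \approx 28.86$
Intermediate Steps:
$V{\left(R,M \right)} = \frac{115}{R} + \frac{M}{2580} + \frac{R}{2580}$ ($V{\left(R,M \right)} = \frac{115}{R} + \frac{M + R}{60} \cdot \frac{1}{43} = \frac{115}{R} + \left(M + R\right) \frac{1}{60} \cdot \frac{1}{43} = \frac{115}{R} + \left(\frac{M}{60} + \frac{R}{60}\right) \frac{1}{43} = \frac{115}{R} + \left(\frac{M}{2580} + \frac{R}{2580}\right) = \frac{115}{R} + \frac{M}{2580} + \frac{R}{2580}$)
$- V{\left(q{\left(10,-15 \right)},-281 \right)} = - \frac{296700 - 4 \left(-281 - 4\right)}{2580 \left(-4\right)} = - \frac{\left(-1\right) \left(296700 - -1140\right)}{2580 \cdot 4} = - \frac{\left(-1\right) \left(296700 + 1140\right)}{2580 \cdot 4} = - \frac{\left(-1\right) 297840}{2580 \cdot 4} = \left(-1\right) \left(- \frac{1241}{43}\right) = \frac{1241}{43}$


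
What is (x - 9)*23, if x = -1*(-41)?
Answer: 736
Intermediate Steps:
x = 41
(x - 9)*23 = (41 - 9)*23 = 32*23 = 736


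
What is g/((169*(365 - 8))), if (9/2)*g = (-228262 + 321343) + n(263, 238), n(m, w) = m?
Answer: 186688/542997 ≈ 0.34381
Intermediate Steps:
g = 186688/9 (g = 2*((-228262 + 321343) + 263)/9 = 2*(93081 + 263)/9 = (2/9)*93344 = 186688/9 ≈ 20743.)
g/((169*(365 - 8))) = 186688/(9*((169*(365 - 8)))) = 186688/(9*((169*357))) = (186688/9)/60333 = (186688/9)*(1/60333) = 186688/542997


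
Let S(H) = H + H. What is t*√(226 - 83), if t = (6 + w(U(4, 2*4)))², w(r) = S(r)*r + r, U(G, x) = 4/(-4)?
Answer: 49*√143 ≈ 585.96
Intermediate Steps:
U(G, x) = -1 (U(G, x) = 4*(-¼) = -1)
S(H) = 2*H
w(r) = r + 2*r² (w(r) = (2*r)*r + r = 2*r² + r = r + 2*r²)
t = 49 (t = (6 - (1 + 2*(-1)))² = (6 - (1 - 2))² = (6 - 1*(-1))² = (6 + 1)² = 7² = 49)
t*√(226 - 83) = 49*√(226 - 83) = 49*√143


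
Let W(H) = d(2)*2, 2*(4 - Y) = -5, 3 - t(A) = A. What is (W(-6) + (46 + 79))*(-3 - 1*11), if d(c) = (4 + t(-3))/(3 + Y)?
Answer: -33810/19 ≈ -1779.5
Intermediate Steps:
t(A) = 3 - A
Y = 13/2 (Y = 4 - ½*(-5) = 4 + 5/2 = 13/2 ≈ 6.5000)
d(c) = 20/19 (d(c) = (4 + (3 - 1*(-3)))/(3 + 13/2) = (4 + (3 + 3))/(19/2) = (4 + 6)*(2/19) = 10*(2/19) = 20/19)
W(H) = 40/19 (W(H) = (20/19)*2 = 40/19)
(W(-6) + (46 + 79))*(-3 - 1*11) = (40/19 + (46 + 79))*(-3 - 1*11) = (40/19 + 125)*(-3 - 11) = (2415/19)*(-14) = -33810/19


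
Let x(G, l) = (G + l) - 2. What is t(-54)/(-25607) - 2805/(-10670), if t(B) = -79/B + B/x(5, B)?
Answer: 299604854/1140100461 ≈ 0.26279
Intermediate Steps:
x(G, l) = -2 + G + l
t(B) = -79/B + B/(3 + B) (t(B) = -79/B + B/(-2 + 5 + B) = -79/B + B/(3 + B))
t(-54)/(-25607) - 2805/(-10670) = ((-237 + (-54)**2 - 79*(-54))/((-54)*(3 - 54)))/(-25607) - 2805/(-10670) = -1/54*(-237 + 2916 + 4266)/(-51)*(-1/25607) - 2805*(-1/10670) = -1/54*(-1/51)*6945*(-1/25607) + 51/194 = (2315/918)*(-1/25607) + 51/194 = -2315/23507226 + 51/194 = 299604854/1140100461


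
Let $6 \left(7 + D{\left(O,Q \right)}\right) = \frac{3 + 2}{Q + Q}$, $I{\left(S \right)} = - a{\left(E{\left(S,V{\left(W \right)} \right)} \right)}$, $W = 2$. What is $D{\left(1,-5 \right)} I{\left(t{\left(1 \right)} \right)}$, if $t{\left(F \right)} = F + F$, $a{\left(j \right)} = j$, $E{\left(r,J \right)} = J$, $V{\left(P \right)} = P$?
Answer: $\frac{85}{6} \approx 14.167$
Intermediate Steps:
$t{\left(F \right)} = 2 F$
$I{\left(S \right)} = -2$ ($I{\left(S \right)} = \left(-1\right) 2 = -2$)
$D{\left(O,Q \right)} = -7 + \frac{5}{12 Q}$ ($D{\left(O,Q \right)} = -7 + \frac{\left(3 + 2\right) \frac{1}{Q + Q}}{6} = -7 + \frac{5 \frac{1}{2 Q}}{6} = -7 + \frac{\frac{5}{2} \frac{1}{Q}}{6} = -7 + \frac{5}{12 Q}$)
$D{\left(1,-5 \right)} I{\left(t{\left(1 \right)} \right)} = \left(-7 + \frac{5}{12 \left(-5\right)}\right) \left(-2\right) = \left(-7 + \frac{5}{12} \left(- \frac{1}{5}\right)\right) \left(-2\right) = \left(-7 - \frac{1}{12}\right) \left(-2\right) = \left(- \frac{85}{12}\right) \left(-2\right) = \frac{85}{6}$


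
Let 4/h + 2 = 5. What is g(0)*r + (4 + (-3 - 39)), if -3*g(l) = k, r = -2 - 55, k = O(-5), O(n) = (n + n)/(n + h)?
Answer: 152/11 ≈ 13.818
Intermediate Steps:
h = 4/3 (h = 4/(-2 + 5) = 4/3 ≈ 1.3333)
O(n) = 2*n/(4/3 + n) (O(n) = (n + n)/(n + 4/3) = (2*n)/(4/3 + n) = 2*n/(4/3 + n))
k = 30/11 (k = 6*(-5)/(4 + 3*(-5)) = 6*(-5)/(4 - 15) = 6*(-5)/(-11) = 6*(-5)*(-1/11) = 30/11 ≈ 2.7273)
r = -57
g(l) = -10/11 (g(l) = -⅓*30/11 = -10/11)
g(0)*r + (4 + (-3 - 39)) = -10/11*(-57) + (4 + (-3 - 39)) = 570/11 + (4 - 42) = 570/11 - 38 = 152/11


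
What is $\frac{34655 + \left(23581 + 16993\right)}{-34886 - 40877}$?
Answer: $- \frac{75229}{75763} \approx -0.99295$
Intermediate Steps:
$\frac{34655 + \left(23581 + 16993\right)}{-34886 - 40877} = \frac{34655 + 40574}{-75763} = 75229 \left(- \frac{1}{75763}\right) = - \frac{75229}{75763}$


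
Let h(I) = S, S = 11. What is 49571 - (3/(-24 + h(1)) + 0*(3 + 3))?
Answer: 644426/13 ≈ 49571.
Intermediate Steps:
h(I) = 11
49571 - (3/(-24 + h(1)) + 0*(3 + 3)) = 49571 - (3/(-24 + 11) + 0*(3 + 3)) = 49571 - (3/(-13) + 0*6) = 49571 - (3*(-1/13) + 0) = 49571 - (-3/13 + 0) = 49571 - 1*(-3/13) = 49571 + 3/13 = 644426/13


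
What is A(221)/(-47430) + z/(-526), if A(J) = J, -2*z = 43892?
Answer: 30611251/733770 ≈ 41.718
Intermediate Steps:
z = -21946 (z = -½*43892 = -21946)
A(221)/(-47430) + z/(-526) = 221/(-47430) - 21946/(-526) = 221*(-1/47430) - 21946*(-1/526) = -13/2790 + 10973/263 = 30611251/733770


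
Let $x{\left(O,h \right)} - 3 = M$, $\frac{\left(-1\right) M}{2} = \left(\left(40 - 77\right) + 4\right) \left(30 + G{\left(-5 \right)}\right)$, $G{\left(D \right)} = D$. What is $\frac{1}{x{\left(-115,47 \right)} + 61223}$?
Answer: $\frac{1}{62876} \approx 1.5904 \cdot 10^{-5}$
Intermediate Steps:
$M = 1650$ ($M = - 2 \left(\left(40 - 77\right) + 4\right) \left(30 - 5\right) = - 2 \left(\left(40 - 77\right) + 4\right) 25 = - 2 \left(-37 + 4\right) 25 = - 2 \left(\left(-33\right) 25\right) = \left(-2\right) \left(-825\right) = 1650$)
$x{\left(O,h \right)} = 1653$ ($x{\left(O,h \right)} = 3 + 1650 = 1653$)
$\frac{1}{x{\left(-115,47 \right)} + 61223} = \frac{1}{1653 + 61223} = \frac{1}{62876}$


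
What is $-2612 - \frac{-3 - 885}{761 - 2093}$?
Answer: $- \frac{7838}{3} \approx -2612.7$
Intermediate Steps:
$-2612 - \frac{-3 - 885}{761 - 2093} = -2612 - \frac{-3 - 885}{-1332} = -2612 - \left(-3 - 885\right) \left(- \frac{1}{1332}\right) = -2612 - \left(-888\right) \left(- \frac{1}{1332}\right) = -2612 - \frac{2}{3} = - \frac{7838}{3}$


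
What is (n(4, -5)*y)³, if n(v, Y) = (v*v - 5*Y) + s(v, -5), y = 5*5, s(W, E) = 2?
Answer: 1242296875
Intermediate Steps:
y = 25
n(v, Y) = 2 + v² - 5*Y (n(v, Y) = (v*v - 5*Y) + 2 = (v² - 5*Y) + 2 = 2 + v² - 5*Y)
(n(4, -5)*y)³ = ((2 + 4² - 5*(-5))*25)³ = ((2 + 16 + 25)*25)³ = (43*25)³ = 1075³ = 1242296875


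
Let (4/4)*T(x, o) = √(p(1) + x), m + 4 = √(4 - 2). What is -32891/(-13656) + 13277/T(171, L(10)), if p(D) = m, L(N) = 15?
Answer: 32891/13656 + 13277/√(167 + √2) ≈ 1025.5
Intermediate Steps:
m = -4 + √2 (m = -4 + √(4 - 2) = -4 + √2 ≈ -2.5858)
p(D) = -4 + √2
T(x, o) = √(-4 + x + √2) (T(x, o) = √((-4 + √2) + x) = √(-4 + x + √2))
-32891/(-13656) + 13277/T(171, L(10)) = -32891/(-13656) + 13277/(√(-4 + 171 + √2)) = -32891*(-1/13656) + 13277/(√(167 + √2)) = 32891/13656 + 13277/√(167 + √2)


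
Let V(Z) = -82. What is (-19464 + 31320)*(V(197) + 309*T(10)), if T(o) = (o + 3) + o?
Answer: 83288400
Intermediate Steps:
T(o) = 3 + 2*o (T(o) = (3 + o) + o = 3 + 2*o)
(-19464 + 31320)*(V(197) + 309*T(10)) = (-19464 + 31320)*(-82 + 309*(3 + 2*10)) = 11856*(-82 + 309*(3 + 20)) = 11856*(-82 + 309*23) = 11856*(-82 + 7107) = 11856*7025 = 83288400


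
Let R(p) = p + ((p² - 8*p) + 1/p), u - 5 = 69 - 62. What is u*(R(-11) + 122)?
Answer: 42228/11 ≈ 3838.9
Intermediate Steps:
u = 12 (u = 5 + (69 - 62) = 5 + 7 = 12)
R(p) = 1/p + p² - 7*p (R(p) = p + (1/p + p² - 8*p) = 1/p + p² - 7*p)
u*(R(-11) + 122) = 12*((1 + (-11)²*(-7 - 11))/(-11) + 122) = 12*(-(1 + 121*(-18))/11 + 122) = 12*(-(1 - 2178)/11 + 122) = 12*(-1/11*(-2177) + 122) = 12*(2177/11 + 122) = 12*(3519/11) = 42228/11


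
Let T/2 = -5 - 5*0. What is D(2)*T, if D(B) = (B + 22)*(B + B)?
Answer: -960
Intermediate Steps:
T = -10 (T = 2*(-5 - 5*0) = 2*(-5 + 0) = 2*(-5) = -10)
D(B) = 2*B*(22 + B) (D(B) = (22 + B)*(2*B) = 2*B*(22 + B))
D(2)*T = (2*2*(22 + 2))*(-10) = (2*2*24)*(-10) = 96*(-10) = -960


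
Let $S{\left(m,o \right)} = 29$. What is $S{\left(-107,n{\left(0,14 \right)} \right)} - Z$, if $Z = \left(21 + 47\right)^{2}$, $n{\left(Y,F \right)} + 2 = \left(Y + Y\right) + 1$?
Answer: $-4595$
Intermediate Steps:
$n{\left(Y,F \right)} = -1 + 2 Y$ ($n{\left(Y,F \right)} = -2 + \left(\left(Y + Y\right) + 1\right) = -2 + \left(2 Y + 1\right) = -2 + \left(1 + 2 Y\right) = -1 + 2 Y$)
$Z = 4624$ ($Z = 68^{2} = 4624$)
$S{\left(-107,n{\left(0,14 \right)} \right)} - Z = 29 - 4624 = -4595$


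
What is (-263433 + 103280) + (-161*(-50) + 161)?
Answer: -151942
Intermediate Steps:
(-263433 + 103280) + (-161*(-50) + 161) = -160153 + (8050 + 161) = -160153 + 8211 = -151942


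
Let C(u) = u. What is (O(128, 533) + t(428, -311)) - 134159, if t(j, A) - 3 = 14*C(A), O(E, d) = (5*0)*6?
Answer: -138510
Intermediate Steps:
O(E, d) = 0 (O(E, d) = 0*6 = 0)
t(j, A) = 3 + 14*A
(O(128, 533) + t(428, -311)) - 134159 = (0 + (3 + 14*(-311))) - 134159 = (0 + (3 - 4354)) - 134159 = (0 - 4351) - 134159 = -4351 - 134159 = -138510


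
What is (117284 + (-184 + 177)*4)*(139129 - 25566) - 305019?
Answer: 13315638109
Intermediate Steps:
(117284 + (-184 + 177)*4)*(139129 - 25566) - 305019 = (117284 - 7*4)*113563 - 305019 = (117284 - 28)*113563 - 305019 = 117256*113563 - 305019 = 13315943128 - 305019 = 13315638109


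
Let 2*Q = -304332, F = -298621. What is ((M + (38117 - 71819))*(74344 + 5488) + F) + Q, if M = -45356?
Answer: -6311809043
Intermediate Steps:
Q = -152166 (Q = (1/2)*(-304332) = -152166)
((M + (38117 - 71819))*(74344 + 5488) + F) + Q = ((-45356 + (38117 - 71819))*(74344 + 5488) - 298621) - 152166 = ((-45356 - 33702)*79832 - 298621) - 152166 = (-79058*79832 - 298621) - 152166 = (-6311358256 - 298621) - 152166 = -6311656877 - 152166 = -6311809043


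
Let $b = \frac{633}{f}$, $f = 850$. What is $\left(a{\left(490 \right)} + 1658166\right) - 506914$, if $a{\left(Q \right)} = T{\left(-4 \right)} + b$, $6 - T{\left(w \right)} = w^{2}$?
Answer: $\frac{978556333}{850} \approx 1.1512 \cdot 10^{6}$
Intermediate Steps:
$b = \frac{633}{850} \approx 0.74471$
$T{\left(w \right)} = 6 - w^{2}$
$a{\left(Q \right)} = - \frac{7867}{850}$ ($a{\left(Q \right)} = \left(6 - \left(-4\right)^{2}\right) + \frac{633}{850} = \left(6 - 16\right) + \frac{633}{850} = -10 + \frac{633}{850} = - \frac{7867}{850}$)
$\left(a{\left(490 \right)} + 1658166\right) - 506914 = \left(- \frac{7867}{850} + 1658166\right) - 506914 = \frac{1409433233}{850} - 506914 = \frac{978556333}{850}$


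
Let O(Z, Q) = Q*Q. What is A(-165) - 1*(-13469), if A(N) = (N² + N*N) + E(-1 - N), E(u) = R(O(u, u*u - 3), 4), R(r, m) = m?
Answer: 67923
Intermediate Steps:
O(Z, Q) = Q²
E(u) = 4
A(N) = 4 + 2*N² (A(N) = (N² + N*N) + 4 = (N² + N²) + 4 = 2*N² + 4 = 4 + 2*N²)
A(-165) - 1*(-13469) = (4 + 2*(-165)²) - 1*(-13469) = (4 + 2*27225) + 13469 = (4 + 54450) + 13469 = 54454 + 13469 = 67923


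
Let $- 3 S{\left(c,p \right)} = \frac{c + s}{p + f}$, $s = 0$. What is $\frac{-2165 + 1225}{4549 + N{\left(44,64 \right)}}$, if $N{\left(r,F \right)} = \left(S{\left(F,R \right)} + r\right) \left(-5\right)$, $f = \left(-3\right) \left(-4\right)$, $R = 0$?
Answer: $- \frac{8460}{39041} \approx -0.2167$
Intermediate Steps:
$f = 12$
$S{\left(c,p \right)} = - \frac{c}{3 \left(12 + p\right)}$ ($S{\left(c,p \right)} = - \frac{\left(c + 0\right) \frac{1}{p + 12}}{3} = - \frac{c \frac{1}{12 + p}}{3} = - \frac{c}{3 \left(12 + p\right)}$)
$N{\left(r,F \right)} = - 5 r + \frac{5 F}{36}$ ($N{\left(r,F \right)} = \left(- \frac{F}{36 + 3 \cdot 0} + r\right) \left(-5\right) = \left(- \frac{F}{36 + 0} + r\right) \left(-5\right) = \left(- \frac{F}{36} + r\right) \left(-5\right) = \left(r - \frac{F}{36}\right) \left(-5\right) = - 5 r + \frac{5 F}{36}$)
$\frac{-2165 + 1225}{4549 + N{\left(44,64 \right)}} = \frac{-2165 + 1225}{4549 + \left(\left(-5\right) 44 + \frac{5}{36} \cdot 64\right)} = - \frac{940}{4549 + \left(-220 + \frac{80}{9}\right)} = - \frac{940}{4549 - \frac{1900}{9}} = - \frac{940}{\frac{39041}{9}} = \left(-940\right) \frac{9}{39041} = - \frac{8460}{39041}$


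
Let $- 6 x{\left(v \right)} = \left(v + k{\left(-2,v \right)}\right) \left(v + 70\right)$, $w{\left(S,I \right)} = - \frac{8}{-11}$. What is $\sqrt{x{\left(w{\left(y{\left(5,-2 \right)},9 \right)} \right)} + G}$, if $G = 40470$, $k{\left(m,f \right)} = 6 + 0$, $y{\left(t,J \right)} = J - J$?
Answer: $\frac{8 \sqrt{687273}}{33} \approx 200.97$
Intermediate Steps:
$y{\left(t,J \right)} = 0$
$k{\left(m,f \right)} = 6$
$w{\left(S,I \right)} = \frac{8}{11}$ ($w{\left(S,I \right)} = \left(-8\right) \left(- \frac{1}{11}\right) = \frac{8}{11}$)
$x{\left(v \right)} = - \frac{\left(6 + v\right) \left(70 + v\right)}{6}$ ($x{\left(v \right)} = - \frac{\left(v + 6\right) \left(v + 70\right)}{6} = - \frac{\left(6 + v\right) \left(70 + v\right)}{6}$)
$\sqrt{x{\left(w{\left(y{\left(5,-2 \right)},9 \right)} \right)} + G} = \sqrt{\left(-70 - \frac{304}{33} - \frac{\left(\frac{8}{11}\right)^{2}}{6}\right) + 40470} = \sqrt{\left(-70 - \frac{304}{33} - \frac{32}{363}\right) + 40470} = \sqrt{- \frac{28786}{363} + 40470} = \sqrt{\frac{14661824}{363}} = \frac{8 \sqrt{687273}}{33}$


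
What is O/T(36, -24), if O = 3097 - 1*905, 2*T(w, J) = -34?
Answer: -2192/17 ≈ -128.94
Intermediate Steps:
T(w, J) = -17 (T(w, J) = (½)*(-34) = -17)
O = 2192 (O = 3097 - 905 = 2192)
O/T(36, -24) = 2192/(-17) = 2192*(-1/17) = -2192/17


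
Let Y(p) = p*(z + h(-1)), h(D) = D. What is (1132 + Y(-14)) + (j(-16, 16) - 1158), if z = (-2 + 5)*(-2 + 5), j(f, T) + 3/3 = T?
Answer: -123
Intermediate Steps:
j(f, T) = -1 + T
z = 9 (z = 3*3 = 9)
Y(p) = 8*p (Y(p) = p*(9 - 1) = p*8 = 8*p)
(1132 + Y(-14)) + (j(-16, 16) - 1158) = (1132 + 8*(-14)) + ((-1 + 16) - 1158) = (1132 - 112) + (15 - 1158) = 1020 - 1143 = -123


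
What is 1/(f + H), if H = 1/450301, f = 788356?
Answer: 450301/354997495157 ≈ 1.2685e-6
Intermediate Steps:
H = 1/450301 ≈ 2.2207e-6
1/(f + H) = 1/(788356 + 1/450301) = 1/(354997495157/450301) = 450301/354997495157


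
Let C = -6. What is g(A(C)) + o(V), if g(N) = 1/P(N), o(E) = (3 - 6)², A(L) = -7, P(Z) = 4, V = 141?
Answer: 37/4 ≈ 9.2500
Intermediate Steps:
o(E) = 9 (o(E) = (-3)² = 9)
g(N) = ¼ (g(N) = 1/4 = ¼)
g(A(C)) + o(V) = ¼ + 9 = 37/4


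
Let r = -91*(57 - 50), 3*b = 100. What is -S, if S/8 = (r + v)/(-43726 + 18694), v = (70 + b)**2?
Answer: 90367/28161 ≈ 3.2089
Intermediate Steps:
b = 100/3 (b = (1/3)*100 = 100/3 ≈ 33.333)
r = -637 (r = -91*7 = -637)
v = 96100/9 (v = (70 + 100/3)**2 = (310/3)**2 = 96100/9 ≈ 10678.)
S = -90367/28161 (S = 8*((-637 + 96100/9)/(-43726 + 18694)) = 8*((90367/9)/(-25032)) = 8*((90367/9)*(-1/25032)) = 8*(-90367/225288) = -90367/28161 ≈ -3.2089)
-S = -1*(-90367/28161) = 90367/28161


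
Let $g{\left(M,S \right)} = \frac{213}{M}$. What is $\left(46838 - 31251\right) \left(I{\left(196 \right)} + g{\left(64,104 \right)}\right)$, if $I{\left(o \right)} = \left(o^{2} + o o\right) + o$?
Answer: $\frac{76843987935}{64} \approx 1.2007 \cdot 10^{9}$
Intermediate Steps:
$I{\left(o \right)} = o + 2 o^{2}$ ($I{\left(o \right)} = \left(o^{2} + o^{2}\right) + o = 2 o^{2} + o = o + 2 o^{2}$)
$\left(46838 - 31251\right) \left(I{\left(196 \right)} + g{\left(64,104 \right)}\right) = \left(46838 - 31251\right) \left(196 \left(1 + 2 \cdot 196\right) + \frac{213}{64}\right) = 15587 \left(196 \left(1 + 392\right) + 213 \cdot \frac{1}{64}\right) = 15587 \left(196 \cdot 393 + \frac{213}{64}\right) = 15587 \left(77028 + \frac{213}{64}\right) = 15587 \cdot \frac{4930005}{64} = \frac{76843987935}{64}$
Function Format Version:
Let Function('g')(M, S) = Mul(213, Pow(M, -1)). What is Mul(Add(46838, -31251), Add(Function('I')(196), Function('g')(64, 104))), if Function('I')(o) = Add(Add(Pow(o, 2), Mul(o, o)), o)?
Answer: Rational(76843987935, 64) ≈ 1.2007e+9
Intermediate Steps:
Function('I')(o) = Add(o, Mul(2, Pow(o, 2))) (Function('I')(o) = Add(Add(Pow(o, 2), Pow(o, 2)), o) = Add(Mul(2, Pow(o, 2)), o) = Add(o, Mul(2, Pow(o, 2))))
Mul(Add(46838, -31251), Add(Function('I')(196), Function('g')(64, 104))) = Mul(Add(46838, -31251), Add(Mul(196, Add(1, Mul(2, 196))), Mul(213, Pow(64, -1)))) = Mul(15587, Add(Mul(196, Add(1, 392)), Mul(213, Rational(1, 64)))) = Mul(15587, Add(Mul(196, 393), Rational(213, 64))) = Mul(15587, Add(77028, Rational(213, 64))) = Mul(15587, Rational(4930005, 64)) = Rational(76843987935, 64)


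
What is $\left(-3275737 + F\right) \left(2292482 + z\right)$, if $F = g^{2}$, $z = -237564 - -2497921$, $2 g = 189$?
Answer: $- \frac{59492980707453}{4} \approx -1.4873 \cdot 10^{13}$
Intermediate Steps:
$g = \frac{189}{2}$ ($g = \frac{1}{2} \cdot 189 = \frac{189}{2} \approx 94.5$)
$z = 2260357$ ($z = -237564 + 2497921 = 2260357$)
$F = \frac{35721}{4}$ ($F = \left(\frac{189}{2}\right)^{2} = \frac{35721}{4} \approx 8930.3$)
$\left(-3275737 + F\right) \left(2292482 + z\right) = \left(-3275737 + \frac{35721}{4}\right) \left(2292482 + 2260357\right) = \left(- \frac{13067227}{4}\right) 4552839 = - \frac{59492980707453}{4}$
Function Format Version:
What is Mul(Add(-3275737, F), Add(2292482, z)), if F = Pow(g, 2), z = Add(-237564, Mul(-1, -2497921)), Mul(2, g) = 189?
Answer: Rational(-59492980707453, 4) ≈ -1.4873e+13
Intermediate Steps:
g = Rational(189, 2) (g = Mul(Rational(1, 2), 189) = Rational(189, 2) ≈ 94.500)
z = 2260357 (z = Add(-237564, 2497921) = 2260357)
F = Rational(35721, 4) (F = Pow(Rational(189, 2), 2) = Rational(35721, 4) ≈ 8930.3)
Mul(Add(-3275737, F), Add(2292482, z)) = Mul(Add(-3275737, Rational(35721, 4)), Add(2292482, 2260357)) = Mul(Rational(-13067227, 4), 4552839) = Rational(-59492980707453, 4)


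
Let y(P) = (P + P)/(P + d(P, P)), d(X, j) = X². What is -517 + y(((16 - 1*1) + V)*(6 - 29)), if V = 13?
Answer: -332433/643 ≈ -517.00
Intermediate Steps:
y(P) = 2*P/(P + P²) (y(P) = (P + P)/(P + P²) = (2*P)/(P + P²) = 2*P/(P + P²))
-517 + y(((16 - 1*1) + V)*(6 - 29)) = -517 + 2/(1 + ((16 - 1*1) + 13)*(6 - 29)) = -517 + 2/(1 + ((16 - 1) + 13)*(-23)) = -517 + 2/(1 + (15 + 13)*(-23)) = -517 + 2/(1 + 28*(-23)) = -517 + 2/(1 - 644) = -517 + 2/(-643) = -517 + 2*(-1/643) = -517 - 2/643 = -332433/643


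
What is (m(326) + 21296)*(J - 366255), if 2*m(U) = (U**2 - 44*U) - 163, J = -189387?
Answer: -37328307381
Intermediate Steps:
m(U) = -163/2 + U**2/2 - 22*U (m(U) = ((U**2 - 44*U) - 163)/2 = (-163 + U**2 - 44*U)/2 = -163/2 + U**2/2 - 22*U)
(m(326) + 21296)*(J - 366255) = ((-163/2 + (1/2)*326**2 - 22*326) + 21296)*(-189387 - 366255) = ((-163/2 + (1/2)*106276 - 7172) + 21296)*(-555642) = ((-163/2 + 53138 - 7172) + 21296)*(-555642) = (91769/2 + 21296)*(-555642) = (134361/2)*(-555642) = -37328307381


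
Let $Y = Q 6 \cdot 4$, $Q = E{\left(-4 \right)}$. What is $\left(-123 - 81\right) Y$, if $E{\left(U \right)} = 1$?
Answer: $-4896$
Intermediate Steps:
$Q = 1$
$Y = 24$ ($Y = 1 \cdot 6 \cdot 4 = 6 \cdot 4 = 24$)
$\left(-123 - 81\right) Y = \left(-123 - 81\right) 24 = \left(-204\right) 24 = -4896$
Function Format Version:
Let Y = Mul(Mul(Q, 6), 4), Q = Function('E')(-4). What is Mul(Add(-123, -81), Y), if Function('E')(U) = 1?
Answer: -4896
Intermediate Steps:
Q = 1
Y = 24 (Y = Mul(Mul(1, 6), 4) = Mul(6, 4) = 24)
Mul(Add(-123, -81), Y) = Mul(Add(-123, -81), 24) = Mul(-204, 24) = -4896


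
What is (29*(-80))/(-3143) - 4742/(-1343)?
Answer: 18019866/4221049 ≈ 4.2691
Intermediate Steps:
(29*(-80))/(-3143) - 4742/(-1343) = -2320*(-1/3143) - 4742*(-1/1343) = 2320/3143 + 4742/1343 = 18019866/4221049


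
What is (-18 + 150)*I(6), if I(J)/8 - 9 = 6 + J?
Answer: 22176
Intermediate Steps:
I(J) = 120 + 8*J (I(J) = 72 + 8*(6 + J) = 72 + (48 + 8*J) = 120 + 8*J)
(-18 + 150)*I(6) = (-18 + 150)*(120 + 8*6) = 132*(120 + 48) = 132*168 = 22176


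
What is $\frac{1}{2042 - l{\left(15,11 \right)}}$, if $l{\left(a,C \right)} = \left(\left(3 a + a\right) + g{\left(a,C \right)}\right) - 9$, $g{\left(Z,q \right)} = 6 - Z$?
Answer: $\frac{1}{2000} \approx 0.0005$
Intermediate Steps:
$l{\left(a,C \right)} = -3 + 3 a$ ($l{\left(a,C \right)} = \left(\left(3 a + a\right) - \left(-6 + a\right)\right) - 9 = \left(4 a - \left(-6 + a\right)\right) - 9 = \left(6 + 3 a\right) - 9 = -3 + 3 a$)
$\frac{1}{2042 - l{\left(15,11 \right)}} = \frac{1}{2042 - \left(-3 + 3 \cdot 15\right)} = \frac{1}{2042 - \left(-3 + 45\right)} = \frac{1}{2042 - 42} = \frac{1}{2000}$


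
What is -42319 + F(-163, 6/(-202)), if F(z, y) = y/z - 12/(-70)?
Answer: -24384320512/576205 ≈ -42319.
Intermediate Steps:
F(z, y) = 6/35 + y/z (F(z, y) = y/z - 12*(-1/70) = y/z + 6/35 = 6/35 + y/z)
-42319 + F(-163, 6/(-202)) = -42319 + (6/35 + (6/(-202))/(-163)) = -42319 + (6/35 + (6*(-1/202))*(-1/163)) = -42319 + (6/35 - 3/101*(-1/163)) = -42319 + (6/35 + 3/16463) = -42319 + 98883/576205 = -24384320512/576205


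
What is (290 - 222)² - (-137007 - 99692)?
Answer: 241323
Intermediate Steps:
(290 - 222)² - (-137007 - 99692) = 68² - 1*(-236699) = 4624 + 236699 = 241323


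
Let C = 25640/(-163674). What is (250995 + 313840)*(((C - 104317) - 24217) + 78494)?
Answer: -2313076312010500/81837 ≈ -2.8264e+10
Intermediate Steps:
C = -12820/81837 (C = 25640*(-1/163674) = -12820/81837 ≈ -0.15665)
(250995 + 313840)*(((C - 104317) - 24217) + 78494) = (250995 + 313840)*(((-12820/81837 - 104317) - 24217) + 78494) = 564835*((-8537003149/81837 - 24217) + 78494) = 564835*(-10518849778/81837 + 78494) = 564835*(-4095136300/81837) = -2313076312010500/81837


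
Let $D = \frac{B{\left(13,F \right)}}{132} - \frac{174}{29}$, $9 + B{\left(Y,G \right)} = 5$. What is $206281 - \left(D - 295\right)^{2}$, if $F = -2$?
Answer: $\frac{125955653}{1089} \approx 1.1566 \cdot 10^{5}$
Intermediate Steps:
$B{\left(Y,G \right)} = -4$ ($B{\left(Y,G \right)} = -9 + 5 = -4$)
$D = - \frac{199}{33}$ ($D = - \frac{4}{132} - \frac{174}{29} = \left(-4\right) \frac{1}{132} - 6 = - \frac{1}{33} - 6 = - \frac{199}{33} \approx -6.0303$)
$206281 - \left(D - 295\right)^{2} = 206281 - \left(- \frac{199}{33} - 295\right)^{2} = 206281 - \left(- \frac{9934}{33}\right)^{2} = 206281 - \frac{98684356}{1089} = \frac{125955653}{1089}$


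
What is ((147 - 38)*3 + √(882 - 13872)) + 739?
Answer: 1066 + I*√12990 ≈ 1066.0 + 113.97*I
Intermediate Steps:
((147 - 38)*3 + √(882 - 13872)) + 739 = (109*3 + √(-12990)) + 739 = (327 + I*√12990) + 739 = 1066 + I*√12990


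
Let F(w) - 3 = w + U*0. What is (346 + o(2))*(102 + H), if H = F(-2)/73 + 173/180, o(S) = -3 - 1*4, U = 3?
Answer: 152899057/4380 ≈ 34908.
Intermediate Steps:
F(w) = 3 + w (F(w) = 3 + (w + 3*0) = 3 + (w + 0) = 3 + w)
o(S) = -7 (o(S) = -3 - 4 = -7)
H = 12809/13140 (H = (3 - 2)/73 + 173/180 = 1*(1/73) + 173*(1/180) = 1/73 + 173/180 = 12809/13140 ≈ 0.97481)
(346 + o(2))*(102 + H) = (346 - 7)*(102 + 12809/13140) = 339*(1353089/13140) = 152899057/4380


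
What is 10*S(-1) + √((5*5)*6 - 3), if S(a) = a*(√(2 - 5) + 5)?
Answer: -50 + √3*(7 - 10*I) ≈ -37.876 - 17.32*I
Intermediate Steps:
S(a) = a*(5 + I*√3) (S(a) = a*(√(-3) + 5) = a*(I*√3 + 5) = a*(5 + I*√3))
10*S(-1) + √((5*5)*6 - 3) = 10*(-(5 + I*√3)) + √((5*5)*6 - 3) = 10*(-5 - I*√3) + √(25*6 - 3) = (-50 - 10*I*√3) + √(150 - 3) = (-50 - 10*I*√3) + √147 = (-50 - 10*I*√3) + 7*√3 = -50 + 7*√3 - 10*I*√3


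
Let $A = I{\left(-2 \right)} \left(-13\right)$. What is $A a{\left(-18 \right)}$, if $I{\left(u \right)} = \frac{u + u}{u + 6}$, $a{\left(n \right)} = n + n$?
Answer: $-468$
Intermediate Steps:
$a{\left(n \right)} = 2 n$
$I{\left(u \right)} = \frac{2 u}{6 + u}$
$A = 13$ ($A = 2 \left(-2\right) \frac{1}{6 - 2} \left(-13\right) = 2 \left(-2\right) \frac{1}{4} \left(-13\right) = \left(-1\right) \left(-13\right) = 13$)
$A a{\left(-18 \right)} = 13 \cdot 2 \left(-18\right) = 13 \left(-36\right) = -468$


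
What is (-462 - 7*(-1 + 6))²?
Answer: 247009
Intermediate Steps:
(-462 - 7*(-1 + 6))² = (-462 - 7*5)² = (-462 - 35)² = (-497)² = 247009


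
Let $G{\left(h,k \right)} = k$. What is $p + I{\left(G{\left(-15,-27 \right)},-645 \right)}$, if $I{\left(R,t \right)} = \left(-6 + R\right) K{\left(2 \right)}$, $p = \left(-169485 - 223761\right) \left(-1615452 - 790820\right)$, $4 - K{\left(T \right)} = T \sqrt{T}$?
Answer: $946256838780 + 66 \sqrt{2} \approx 9.4626 \cdot 10^{11}$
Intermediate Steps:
$K{\left(T \right)} = 4 - T^{\frac{3}{2}}$ ($K{\left(T \right)} = 4 - T \sqrt{T} = 4 - T^{\frac{3}{2}}$)
$p = 946256838912$ ($p = \left(-393246\right) \left(-2406272\right) = 946256838912$)
$I{\left(R,t \right)} = \left(-6 + R\right) \left(4 - 2 \sqrt{2}\right)$ ($I{\left(R,t \right)} = \left(-6 + R\right) \left(4 - 2^{\frac{3}{2}}\right) = \left(-6 + R\right) \left(4 - 2 \sqrt{2}\right)$)
$p + I{\left(G{\left(-15,-27 \right)},-645 \right)} = 946256838912 + 2 \left(-6 - 27\right) \left(2 - \sqrt{2}\right) = 946256838912 + 2 \left(-33\right) \left(2 - \sqrt{2}\right) = 946256838912 - \left(132 - 66 \sqrt{2}\right) = 946256838780 + 66 \sqrt{2}$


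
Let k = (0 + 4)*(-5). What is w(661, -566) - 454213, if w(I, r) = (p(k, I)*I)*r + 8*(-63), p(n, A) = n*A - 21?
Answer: 4953347649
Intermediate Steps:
k = -20 (k = 4*(-5) = -20)
p(n, A) = -21 + A*n (p(n, A) = A*n - 21 = -21 + A*n)
w(I, r) = -504 + I*r*(-21 - 20*I) (w(I, r) = ((-21 + I*(-20))*I)*r + 8*(-63) = ((-21 - 20*I)*I)*r - 504 = (I*(-21 - 20*I))*r - 504 = I*r*(-21 - 20*I) - 504 = -504 + I*r*(-21 - 20*I))
w(661, -566) - 454213 = (-504 - 1*661*(-566)*(21 + 20*661)) - 454213 = (-504 - 1*661*(-566)*(21 + 13220)) - 454213 = (-504 - 1*661*(-566)*13241) - 454213 = (-504 + 4953802366) - 454213 = 4953801862 - 454213 = 4953347649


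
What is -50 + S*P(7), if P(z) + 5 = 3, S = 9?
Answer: -68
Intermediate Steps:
P(z) = -2 (P(z) = -5 + 3 = -2)
-50 + S*P(7) = -50 + 9*(-2) = -50 - 18 = -68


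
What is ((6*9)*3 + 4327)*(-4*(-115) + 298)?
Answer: 3402662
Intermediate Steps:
((6*9)*3 + 4327)*(-4*(-115) + 298) = (54*3 + 4327)*(460 + 298) = (162 + 4327)*758 = 4489*758 = 3402662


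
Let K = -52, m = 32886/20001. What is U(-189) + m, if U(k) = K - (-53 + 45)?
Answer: -282386/6667 ≈ -42.356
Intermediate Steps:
m = 10962/6667 (m = 32886*(1/20001) = 10962/6667 ≈ 1.6442)
U(k) = -44 (U(k) = -52 - (-53 + 45) = -52 - 1*(-8) = -52 + 8 = -44)
U(-189) + m = -44 + 10962/6667 = -282386/6667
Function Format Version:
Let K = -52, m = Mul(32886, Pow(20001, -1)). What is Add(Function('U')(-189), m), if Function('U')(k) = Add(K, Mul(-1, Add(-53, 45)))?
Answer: Rational(-282386, 6667) ≈ -42.356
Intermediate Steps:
m = Rational(10962, 6667) (m = Mul(32886, Rational(1, 20001)) = Rational(10962, 6667) ≈ 1.6442)
Function('U')(k) = -44 (Function('U')(k) = Add(-52, Mul(-1, Add(-53, 45))) = Add(-52, Mul(-1, -8)) = Add(-52, 8) = -44)
Add(Function('U')(-189), m) = Add(-44, Rational(10962, 6667)) = Rational(-282386, 6667)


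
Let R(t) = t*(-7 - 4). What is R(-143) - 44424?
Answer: -42851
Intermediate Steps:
R(t) = -11*t (R(t) = t*(-11) = -11*t)
R(-143) - 44424 = -11*(-143) - 44424 = 1573 - 44424 = -42851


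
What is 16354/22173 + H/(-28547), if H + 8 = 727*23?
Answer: 96280289/632972631 ≈ 0.15211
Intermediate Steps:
H = 16713 (H = -8 + 727*23 = -8 + 16721 = 16713)
16354/22173 + H/(-28547) = 16354/22173 + 16713/(-28547) = 16354*(1/22173) + 16713*(-1/28547) = 16354/22173 - 16713/28547 = 96280289/632972631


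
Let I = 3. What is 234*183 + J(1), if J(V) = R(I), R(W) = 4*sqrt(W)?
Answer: 42822 + 4*sqrt(3) ≈ 42829.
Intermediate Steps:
J(V) = 4*sqrt(3)
234*183 + J(1) = 234*183 + 4*sqrt(3) = 42822 + 4*sqrt(3)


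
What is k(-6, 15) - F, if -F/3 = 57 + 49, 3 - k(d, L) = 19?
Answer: 302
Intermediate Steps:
k(d, L) = -16 (k(d, L) = 3 - 1*19 = 3 - 19 = -16)
F = -318 (F = -3*(57 + 49) = -3*106 = -318)
k(-6, 15) - F = -16 - 1*(-318) = -16 + 318 = 302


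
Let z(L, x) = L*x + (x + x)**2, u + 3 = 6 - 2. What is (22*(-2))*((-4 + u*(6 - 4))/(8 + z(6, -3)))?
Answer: 44/13 ≈ 3.3846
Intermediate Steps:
u = 1 (u = -3 + (6 - 2) = -3 + 4 = 1)
z(L, x) = 4*x**2 + L*x (z(L, x) = L*x + (2*x)**2 = L*x + 4*x**2 = 4*x**2 + L*x)
(22*(-2))*((-4 + u*(6 - 4))/(8 + z(6, -3))) = (22*(-2))*((-4 + 1*(6 - 4))/(8 - 3*(6 + 4*(-3)))) = -44*(-4 + 1*2)/(8 - 3*(6 - 12)) = -44*(-4 + 2)/(8 - 3*(-6)) = -(-88)/(8 + 18) = -(-88)/26 = -44*(-1/13) = 44/13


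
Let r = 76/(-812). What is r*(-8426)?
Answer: 160094/203 ≈ 788.64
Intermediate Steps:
r = -19/203 (r = 76*(-1/812) = -19/203 ≈ -0.093596)
r*(-8426) = -19/203*(-8426) = 160094/203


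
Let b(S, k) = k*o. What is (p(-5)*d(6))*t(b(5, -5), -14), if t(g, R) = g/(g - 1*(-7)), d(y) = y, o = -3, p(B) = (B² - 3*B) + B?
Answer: 1575/11 ≈ 143.18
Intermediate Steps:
p(B) = B² - 2*B
b(S, k) = -3*k (b(S, k) = k*(-3) = -3*k)
t(g, R) = g/(7 + g) (t(g, R) = g/(g + 7) = g/(7 + g))
(p(-5)*d(6))*t(b(5, -5), -14) = (-5*(-2 - 5)*6)*((-3*(-5))/(7 - 3*(-5))) = (-5*(-7)*6)*(15/(7 + 15)) = (35*6)*(15/22) = 210*(15*(1/22)) = 210*(15/22) = 1575/11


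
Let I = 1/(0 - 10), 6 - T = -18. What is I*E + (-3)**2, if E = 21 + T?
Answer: 9/2 ≈ 4.5000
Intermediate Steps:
T = 24 (T = 6 - 1*(-18) = 6 + 18 = 24)
E = 45 (E = 21 + 24 = 45)
I = -1/10 (I = 1/(-10) = -1/10 ≈ -0.10000)
I*E + (-3)**2 = -1/10*45 + (-3)**2 = -9/2 + 9 = 9/2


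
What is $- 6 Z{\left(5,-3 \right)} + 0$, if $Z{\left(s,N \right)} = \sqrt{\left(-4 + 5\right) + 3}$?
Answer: $-12$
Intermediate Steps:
$Z{\left(s,N \right)} = 2$ ($Z{\left(s,N \right)} = \sqrt{1 + 3} = \sqrt{4} = 2$)
$- 6 Z{\left(5,-3 \right)} + 0 = \left(-6\right) 2 + 0 = -12 + 0 = -12$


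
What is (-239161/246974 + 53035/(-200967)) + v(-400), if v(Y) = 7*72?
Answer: 1919552668435/3817971066 ≈ 502.77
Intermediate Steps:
v(Y) = 504
(-239161/246974 + 53035/(-200967)) + v(-400) = (-239161/246974 + 53035/(-200967)) + 504 = (-239161*1/246974 + 53035*(-1/200967)) + 504 = (-18397/18998 - 53035/200967) + 504 = -4704748829/3817971066 + 504 = 1919552668435/3817971066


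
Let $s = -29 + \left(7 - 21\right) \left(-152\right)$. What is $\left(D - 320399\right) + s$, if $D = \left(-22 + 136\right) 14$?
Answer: $-316704$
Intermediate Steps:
$s = 2099$ ($s = -29 + \left(7 - 21\right) \left(-152\right) = -29 - -2128 = -29 + 2128 = 2099$)
$D = 1596$ ($D = 114 \cdot 14 = 1596$)
$\left(D - 320399\right) + s = \left(1596 - 320399\right) + 2099 = -318803 + 2099 = -316704$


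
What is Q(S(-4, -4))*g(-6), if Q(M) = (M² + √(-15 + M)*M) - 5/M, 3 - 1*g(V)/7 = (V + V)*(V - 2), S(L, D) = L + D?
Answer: -336567/8 + 5208*I*√23 ≈ -42071.0 + 24977.0*I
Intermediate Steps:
S(L, D) = D + L
g(V) = 21 - 14*V*(-2 + V) (g(V) = 21 - 7*(V + V)*(V - 2) = 21 - 7*2*V*(-2 + V) = 21 - 14*V*(-2 + V))
Q(M) = M² - 5/M + M*√(-15 + M) (Q(M) = (M² + M*√(-15 + M)) - 5/M = M² - 5/M + M*√(-15 + M))
Q(S(-4, -4))*g(-6) = ((-5 + (-4 - 4)²*((-4 - 4) + √(-15 + (-4 - 4))))/(-4 - 4))*(21 - 14*(-6)² + 28*(-6)) = ((-5 + (-8)²*(-8 + √(-15 - 8)))/(-8))*(21 - 14*36 - 168) = (-(-5 + 64*(-8 + √(-23)))/8)*(21 - 504 - 168) = -(-5 + 64*(-8 + I*√23))/8*(-651) = -(-5 + (-512 + 64*I*√23))/8*(-651) = -(-517 + 64*I*√23)/8*(-651) = (517/8 - 8*I*√23)*(-651) = -336567/8 + 5208*I*√23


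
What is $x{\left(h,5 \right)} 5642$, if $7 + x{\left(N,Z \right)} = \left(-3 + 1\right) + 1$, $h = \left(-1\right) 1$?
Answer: $-45136$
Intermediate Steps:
$h = -1$
$x{\left(N,Z \right)} = -8$ ($x{\left(N,Z \right)} = -7 + \left(\left(-3 + 1\right) + 1\right) = -7 + \left(-2 + 1\right) = -7 - 1 = -8$)
$x{\left(h,5 \right)} 5642 = \left(-8\right) 5642 = -45136$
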